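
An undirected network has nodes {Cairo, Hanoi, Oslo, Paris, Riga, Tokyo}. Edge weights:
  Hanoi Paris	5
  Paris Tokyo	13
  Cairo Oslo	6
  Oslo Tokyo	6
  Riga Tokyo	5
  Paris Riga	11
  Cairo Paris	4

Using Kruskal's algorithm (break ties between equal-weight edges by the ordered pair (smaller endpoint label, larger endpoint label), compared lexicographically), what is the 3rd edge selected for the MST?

Kruskal: consider edges lightest-first.
Cairo Paris (4): add — endpoints in different components.
Hanoi Paris (5): add — endpoints in different components.
Riga Tokyo (5): add — endpoints in different components.
Cairo Oslo (6): add — endpoints in different components.
Oslo Tokyo (6): add — endpoints in different components.
The 3rd edge added is Riga Tokyo.

Riga-Tokyo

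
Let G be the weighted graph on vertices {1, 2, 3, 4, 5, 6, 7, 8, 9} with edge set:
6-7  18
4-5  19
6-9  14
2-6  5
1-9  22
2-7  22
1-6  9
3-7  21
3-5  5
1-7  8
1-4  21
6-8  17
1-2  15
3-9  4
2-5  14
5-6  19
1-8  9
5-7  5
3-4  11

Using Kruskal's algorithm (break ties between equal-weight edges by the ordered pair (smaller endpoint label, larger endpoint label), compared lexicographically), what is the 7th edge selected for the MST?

Kruskal's algorithm — process edges by increasing weight (ties by edge label):
3-9 (4): add — endpoints in different components.
2-6 (5): add — endpoints in different components.
3-5 (5): add — endpoints in different components.
5-7 (5): add — endpoints in different components.
1-7 (8): add — endpoints in different components.
1-6 (9): add — endpoints in different components.
1-8 (9): add — endpoints in different components.
3-4 (11): add — endpoints in different components.
The 7th edge added is 1-8.

1-8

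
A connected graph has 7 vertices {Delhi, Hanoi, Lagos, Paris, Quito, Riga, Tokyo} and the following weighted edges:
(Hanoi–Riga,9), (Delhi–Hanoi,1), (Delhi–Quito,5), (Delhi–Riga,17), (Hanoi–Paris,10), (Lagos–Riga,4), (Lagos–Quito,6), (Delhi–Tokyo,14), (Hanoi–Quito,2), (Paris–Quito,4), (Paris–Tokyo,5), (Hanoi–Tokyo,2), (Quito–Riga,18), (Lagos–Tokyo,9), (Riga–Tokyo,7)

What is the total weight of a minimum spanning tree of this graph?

Kruskal's algorithm — process edges by increasing weight (ties by edge label):
Delhi–Hanoi (1): add — endpoints in different components.
Hanoi–Quito (2): add — endpoints in different components.
Hanoi–Tokyo (2): add — endpoints in different components.
Lagos–Riga (4): add — endpoints in different components.
Paris–Quito (4): add — endpoints in different components.
Delhi–Quito (5): skip — Delhi and Quito already connected.
Paris–Tokyo (5): skip — Paris and Tokyo already connected.
Lagos–Quito (6): add — endpoints in different components.
MST edges: Delhi–Hanoi, Hanoi–Quito, Hanoi–Tokyo, Lagos–Riga, Paris–Quito, Lagos–Quito; total weight 1+2+2+4+4+6 = 19.

19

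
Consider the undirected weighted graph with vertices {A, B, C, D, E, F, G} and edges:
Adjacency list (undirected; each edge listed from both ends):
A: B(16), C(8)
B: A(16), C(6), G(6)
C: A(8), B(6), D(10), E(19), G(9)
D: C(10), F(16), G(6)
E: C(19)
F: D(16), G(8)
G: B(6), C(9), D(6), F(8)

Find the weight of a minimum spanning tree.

Kruskal's algorithm — process edges by increasing weight (ties by edge label):
B-C (6): add — endpoints in different components.
B-G (6): add — endpoints in different components.
D-G (6): add — endpoints in different components.
A-C (8): add — endpoints in different components.
F-G (8): add — endpoints in different components.
C-G (9): skip — C and G already connected.
C-D (10): skip — C and D already connected.
A-B (16): skip — A and B already connected.
D-F (16): skip — D and F already connected.
C-E (19): add — endpoints in different components.
MST edges: B-C, B-G, D-G, A-C, F-G, C-E; total weight 6+6+6+8+8+19 = 53.

53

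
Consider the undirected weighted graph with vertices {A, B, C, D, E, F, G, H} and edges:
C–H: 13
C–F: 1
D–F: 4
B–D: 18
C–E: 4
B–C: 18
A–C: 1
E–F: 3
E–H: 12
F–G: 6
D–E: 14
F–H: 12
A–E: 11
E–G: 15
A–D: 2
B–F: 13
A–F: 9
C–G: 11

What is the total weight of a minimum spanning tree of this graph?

38

Prim, starting at C.
Step 1: cheapest edge leaving the tree is A–C (1); add A.
Step 2: cheapest edge leaving the tree is C–F (1); add F.
Step 3: cheapest edge leaving the tree is A–D (2); add D.
Step 4: cheapest edge leaving the tree is E–F (3); add E.
Step 5: cheapest edge leaving the tree is F–G (6); add G.
Step 6: cheapest edge leaving the tree is E–H (12); add H.
Step 7: cheapest edge leaving the tree is B–F (13); add B.
MST edges: A–C, C–F, A–D, E–F, F–G, E–H, B–F; total weight 1+1+2+3+6+12+13 = 38.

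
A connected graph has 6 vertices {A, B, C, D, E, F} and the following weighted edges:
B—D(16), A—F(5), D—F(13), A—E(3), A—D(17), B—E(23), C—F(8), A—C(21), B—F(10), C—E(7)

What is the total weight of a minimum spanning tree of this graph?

Prim's algorithm from C:
Step 1: cheapest edge leaving the tree is C—E (7); add E.
Step 2: cheapest edge leaving the tree is A—E (3); add A.
Step 3: cheapest edge leaving the tree is A—F (5); add F.
Step 4: cheapest edge leaving the tree is B—F (10); add B.
Step 5: cheapest edge leaving the tree is D—F (13); add D.
MST edges: C—E, A—E, A—F, B—F, D—F; total weight 7+3+5+10+13 = 38.

38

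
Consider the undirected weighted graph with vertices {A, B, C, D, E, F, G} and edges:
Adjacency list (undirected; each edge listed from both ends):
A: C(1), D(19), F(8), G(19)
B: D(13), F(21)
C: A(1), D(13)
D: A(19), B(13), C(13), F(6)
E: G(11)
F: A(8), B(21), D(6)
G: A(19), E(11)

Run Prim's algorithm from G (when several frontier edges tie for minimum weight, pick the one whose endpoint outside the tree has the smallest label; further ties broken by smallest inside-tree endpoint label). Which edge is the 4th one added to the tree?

Prim's algorithm from G:
Step 1: frontier [E-G 11, A-G 19] → take E-G (11); add E.
Step 2: frontier [A-G 19] → take A-G (19); add A.
Step 3: frontier [A-C 1, A-F 8, A-D 19] → take A-C (1); add C.
Step 4: frontier [A-F 8, A-D 19, C-D 13] → take A-F (8); add F.
Step 5: frontier [A-D 19, C-D 13, D-F 6, B-F 21] → take D-F (6); add D.
Step 6: frontier [B-D 13, B-F 21] → take B-D (13); add B.
The 4th edge added is A-F.

A-F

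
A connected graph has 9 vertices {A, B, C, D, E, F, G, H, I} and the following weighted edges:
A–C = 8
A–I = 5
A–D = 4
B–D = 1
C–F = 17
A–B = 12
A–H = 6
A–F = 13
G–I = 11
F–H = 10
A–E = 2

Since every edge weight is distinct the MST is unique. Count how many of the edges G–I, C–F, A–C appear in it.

2

Sort edges by weight, then run Kruskal:
B–D (1): add — endpoints in different components.
A–E (2): add — endpoints in different components.
A–D (4): add — endpoints in different components.
A–I (5): add — endpoints in different components.
A–H (6): add — endpoints in different components.
A–C (8): add — endpoints in different components.
F–H (10): add — endpoints in different components.
G–I (11): add — endpoints in different components.
MST edge set: {B–D, A–E, A–D, A–I, A–H, A–C, F–H, G–I}.
Of the listed edges, {G–I, A–C} are in the MST → 2.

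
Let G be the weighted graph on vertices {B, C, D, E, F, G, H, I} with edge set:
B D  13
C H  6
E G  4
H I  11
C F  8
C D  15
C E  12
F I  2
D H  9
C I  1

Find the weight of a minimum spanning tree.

Kruskal: consider edges lightest-first.
C I (1): add — endpoints in different components.
F I (2): add — endpoints in different components.
E G (4): add — endpoints in different components.
C H (6): add — endpoints in different components.
C F (8): skip — C and F already connected.
D H (9): add — endpoints in different components.
H I (11): skip — H and I already connected.
C E (12): add — endpoints in different components.
B D (13): add — endpoints in different components.
MST edges: C I, F I, E G, C H, D H, C E, B D; total weight 1+2+4+6+9+12+13 = 47.

47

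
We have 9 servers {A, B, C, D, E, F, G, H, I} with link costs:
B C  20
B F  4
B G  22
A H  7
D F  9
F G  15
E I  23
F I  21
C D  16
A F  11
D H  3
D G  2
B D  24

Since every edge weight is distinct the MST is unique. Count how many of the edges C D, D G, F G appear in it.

2

Sort edges by weight, then run Kruskal:
D G (2): add — endpoints in different components.
D H (3): add — endpoints in different components.
B F (4): add — endpoints in different components.
A H (7): add — endpoints in different components.
D F (9): add — endpoints in different components.
A F (11): skip — A and F already connected.
F G (15): skip — F and G already connected.
C D (16): add — endpoints in different components.
B C (20): skip — B and C already connected.
F I (21): add — endpoints in different components.
B G (22): skip — B and G already connected.
E I (23): add — endpoints in different components.
MST edge set: {D G, D H, B F, A H, D F, C D, F I, E I}.
Of the listed edges, {C D, D G} are in the MST → 2.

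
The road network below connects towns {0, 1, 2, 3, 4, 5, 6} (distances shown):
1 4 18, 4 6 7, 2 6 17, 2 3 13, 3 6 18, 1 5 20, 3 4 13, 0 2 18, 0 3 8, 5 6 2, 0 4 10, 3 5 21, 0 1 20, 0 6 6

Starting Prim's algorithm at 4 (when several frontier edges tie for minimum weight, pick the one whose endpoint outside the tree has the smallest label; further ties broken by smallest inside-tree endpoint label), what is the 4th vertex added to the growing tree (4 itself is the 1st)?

Prim, starting at 4.
Step 1: frontier [4 6 7, 0 4 10, 3 4 13, 1 4 18] → take 4 6 (7); add 6.
Step 2: frontier [0 4 10, 3 4 13, 1 4 18, 5 6 2, 0 6 6, 2 6 17, 3 6 18] → take 5 6 (2); add 5.
Step 3: frontier [0 4 10, 3 4 13, 1 4 18, 1 5 20, 3 5 21, 0 6 6, 2 6 17, 3 6 18] → take 0 6 (6); add 0.
Step 4: frontier [0 3 8, 0 2 18, 0 1 20, 3 4 13, 1 4 18, 1 5 20, 3 5 21, 2 6 17, 3 6 18] → take 0 3 (8); add 3.
Step 5: frontier [0 2 18, 0 1 20, 2 3 13, 1 4 18, 1 5 20, 2 6 17] → take 2 3 (13); add 2.
Step 6: frontier [0 1 20, 1 4 18, 1 5 20] → take 1 4 (18); add 1.
Vertex order: 4, 6, 5, 0, 3, 2, 1. The 4th vertex is 0.

0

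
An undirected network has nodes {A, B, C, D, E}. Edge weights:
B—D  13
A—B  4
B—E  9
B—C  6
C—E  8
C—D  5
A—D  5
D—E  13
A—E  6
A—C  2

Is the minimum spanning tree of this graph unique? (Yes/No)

No

Kruskal's algorithm — process edges by increasing weight (ties by edge label):
A—C (2): add. Components now {A,C} {B} {D} {E}
A—B (4): add. Components now {A,B,C} {D} {E}
A—D (5): add. Components now {A,B,C,D} {E}
C—D (5): skip — C and D already connected.
A—E (6): add. Components now {A,B,C,D,E}
Non-tree edge C—D has weight 5, equal to the heaviest edge on its tree cycle — swapping gives another MST of the same weight. Not unique.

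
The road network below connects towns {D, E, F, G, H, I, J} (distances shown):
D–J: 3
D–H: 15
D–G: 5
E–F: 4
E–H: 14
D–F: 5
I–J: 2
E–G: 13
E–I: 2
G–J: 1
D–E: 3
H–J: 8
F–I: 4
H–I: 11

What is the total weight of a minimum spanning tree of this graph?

Prim's algorithm from H:
Step 1: cheapest edge leaving the tree is H–J (8); add J.
Step 2: cheapest edge leaving the tree is G–J (1); add G.
Step 3: cheapest edge leaving the tree is I–J (2); add I.
Step 4: cheapest edge leaving the tree is E–I (2); add E.
Step 5: cheapest edge leaving the tree is D–E (3); add D.
Step 6: cheapest edge leaving the tree is E–F (4); add F.
MST edges: H–J, G–J, I–J, E–I, D–E, E–F; total weight 8+1+2+2+3+4 = 20.

20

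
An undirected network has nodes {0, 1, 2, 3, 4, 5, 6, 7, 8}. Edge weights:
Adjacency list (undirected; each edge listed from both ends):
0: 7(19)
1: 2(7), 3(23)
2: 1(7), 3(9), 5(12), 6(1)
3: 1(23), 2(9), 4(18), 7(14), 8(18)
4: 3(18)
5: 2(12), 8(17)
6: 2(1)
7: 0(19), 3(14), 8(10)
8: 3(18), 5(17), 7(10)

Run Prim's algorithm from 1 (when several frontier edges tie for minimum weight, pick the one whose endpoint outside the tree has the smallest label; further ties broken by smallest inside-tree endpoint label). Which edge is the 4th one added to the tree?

2-5

Prim's algorithm from 1:
Step 1: frontier [1-2 7, 1-3 23] → take 1-2 (7); add 2.
Step 2: frontier [1-3 23, 2-6 1, 2-3 9, 2-5 12] → take 2-6 (1); add 6.
Step 3: frontier [1-3 23, 2-3 9, 2-5 12] → take 2-3 (9); add 3.
Step 4: frontier [2-5 12, 3-7 14, 3-4 18, 3-8 18] → take 2-5 (12); add 5.
Step 5: frontier [3-7 14, 3-4 18, 3-8 18, 5-8 17] → take 3-7 (14); add 7.
Step 6: frontier [3-4 18, 3-8 18, 5-8 17, 7-8 10, 0-7 19] → take 7-8 (10); add 8.
Step 7: frontier [3-4 18, 0-7 19] → take 3-4 (18); add 4.
Step 8: frontier [0-7 19] → take 0-7 (19); add 0.
The 4th edge added is 2-5.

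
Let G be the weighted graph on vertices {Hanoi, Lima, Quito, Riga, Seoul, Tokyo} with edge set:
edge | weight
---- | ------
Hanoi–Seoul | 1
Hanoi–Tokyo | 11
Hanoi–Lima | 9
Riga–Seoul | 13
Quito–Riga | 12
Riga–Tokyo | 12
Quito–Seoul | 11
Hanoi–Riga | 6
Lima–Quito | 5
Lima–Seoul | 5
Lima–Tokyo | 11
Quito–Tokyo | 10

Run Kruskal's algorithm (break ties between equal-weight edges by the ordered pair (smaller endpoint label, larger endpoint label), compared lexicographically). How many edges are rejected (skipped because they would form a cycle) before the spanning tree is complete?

1

Kruskal's algorithm — process edges by increasing weight (ties by edge label):
Hanoi–Seoul (1): add — endpoints in different components.
Lima–Quito (5): add — endpoints in different components.
Lima–Seoul (5): add — endpoints in different components.
Hanoi–Riga (6): add — endpoints in different components.
Hanoi–Lima (9): skip — Hanoi and Lima already connected.
Quito–Tokyo (10): add — endpoints in different components.
Edges rejected before the tree was complete: 1.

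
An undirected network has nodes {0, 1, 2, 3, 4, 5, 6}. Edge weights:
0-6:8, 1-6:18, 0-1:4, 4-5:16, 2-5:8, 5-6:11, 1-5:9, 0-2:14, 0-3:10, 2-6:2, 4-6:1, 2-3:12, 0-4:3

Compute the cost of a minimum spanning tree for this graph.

Prim's algorithm from 5:
Step 1: cheapest edge leaving the tree is 2-5 (8); add 2.
Step 2: cheapest edge leaving the tree is 2-6 (2); add 6.
Step 3: cheapest edge leaving the tree is 4-6 (1); add 4.
Step 4: cheapest edge leaving the tree is 0-4 (3); add 0.
Step 5: cheapest edge leaving the tree is 0-1 (4); add 1.
Step 6: cheapest edge leaving the tree is 0-3 (10); add 3.
MST edges: 2-5, 2-6, 4-6, 0-4, 0-1, 0-3; total weight 8+2+1+3+4+10 = 28.

28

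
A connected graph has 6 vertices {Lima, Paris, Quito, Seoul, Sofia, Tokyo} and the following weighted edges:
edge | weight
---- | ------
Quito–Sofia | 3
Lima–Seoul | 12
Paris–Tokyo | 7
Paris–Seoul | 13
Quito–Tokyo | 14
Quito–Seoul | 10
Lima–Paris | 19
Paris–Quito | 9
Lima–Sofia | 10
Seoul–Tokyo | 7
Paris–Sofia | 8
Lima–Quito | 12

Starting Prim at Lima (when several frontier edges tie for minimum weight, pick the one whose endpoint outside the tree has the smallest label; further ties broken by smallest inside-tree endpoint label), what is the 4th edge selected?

Paris-Tokyo

Grow the tree from Lima using Prim:
Step 1: cheapest edge leaving the tree is Lima–Sofia (10); add Sofia.
Step 2: cheapest edge leaving the tree is Quito–Sofia (3); add Quito.
Step 3: cheapest edge leaving the tree is Paris–Sofia (8); add Paris.
Step 4: cheapest edge leaving the tree is Paris–Tokyo (7); add Tokyo.
Step 5: cheapest edge leaving the tree is Seoul–Tokyo (7); add Seoul.
The 4th edge added is Paris–Tokyo.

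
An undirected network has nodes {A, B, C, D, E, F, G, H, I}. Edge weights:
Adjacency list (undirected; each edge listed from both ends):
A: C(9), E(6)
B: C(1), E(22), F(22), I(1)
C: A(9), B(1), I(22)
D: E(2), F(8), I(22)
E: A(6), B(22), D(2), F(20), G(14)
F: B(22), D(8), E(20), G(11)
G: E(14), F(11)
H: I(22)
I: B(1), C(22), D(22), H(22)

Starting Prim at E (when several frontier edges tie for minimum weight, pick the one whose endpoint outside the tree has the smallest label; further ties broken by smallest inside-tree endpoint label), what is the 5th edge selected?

B-C

Prim, starting at E.
Step 1: frontier [D—E 2, A—E 6, E—G 14, E—F 20, B—E 22] → take D—E (2); add D.
Step 2: frontier [D—F 8, D—I 22, A—E 6, E—G 14, E—F 20, B—E 22] → take A—E (6); add A.
Step 3: frontier [A—C 9, D—F 8, D—I 22, E—G 14, E—F 20, B—E 22] → take D—F (8); add F.
Step 4: frontier [A—C 9, D—I 22, E—G 14, B—E 22, F—G 11, B—F 22] → take A—C (9); add C.
Step 5: frontier [B—C 1, C—I 22, D—I 22, E—G 14, B—E 22, F—G 11, B—F 22] → take B—C (1); add B.
Step 6: frontier [B—I 1, C—I 22, D—I 22, E—G 14, F—G 11] → take B—I (1); add I.
Step 7: frontier [E—G 14, F—G 11, H—I 22] → take F—G (11); add G.
Step 8: frontier [H—I 22] → take H—I (22); add H.
The 5th edge added is B—C.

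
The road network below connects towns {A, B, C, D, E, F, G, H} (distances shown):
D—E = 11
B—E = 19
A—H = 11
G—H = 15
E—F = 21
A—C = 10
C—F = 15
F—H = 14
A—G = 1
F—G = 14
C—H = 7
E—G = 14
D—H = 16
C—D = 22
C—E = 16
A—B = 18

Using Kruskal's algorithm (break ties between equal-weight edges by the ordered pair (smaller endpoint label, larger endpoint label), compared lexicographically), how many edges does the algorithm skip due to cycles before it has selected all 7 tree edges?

Kruskal: consider edges lightest-first.
A—G (1): add — endpoints in different components.
C—H (7): add — endpoints in different components.
A—C (10): add — endpoints in different components.
A—H (11): skip — A and H already connected.
D—E (11): add — endpoints in different components.
E—G (14): add — endpoints in different components.
F—G (14): add — endpoints in different components.
F—H (14): skip — F and H already connected.
C—F (15): skip — C and F already connected.
G—H (15): skip — G and H already connected.
C—E (16): skip — C and E already connected.
D—H (16): skip — D and H already connected.
A—B (18): add — endpoints in different components.
Edges rejected before the tree was complete: 6.

6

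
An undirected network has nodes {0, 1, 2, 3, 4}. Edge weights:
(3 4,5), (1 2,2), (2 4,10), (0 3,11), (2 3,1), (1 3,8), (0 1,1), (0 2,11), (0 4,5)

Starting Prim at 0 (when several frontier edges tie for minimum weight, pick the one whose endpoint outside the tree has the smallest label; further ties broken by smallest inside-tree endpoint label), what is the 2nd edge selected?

Prim's algorithm from 0:
Step 1: cheapest edge leaving the tree is 0 1 (1); add 1.
Step 2: cheapest edge leaving the tree is 1 2 (2); add 2.
Step 3: cheapest edge leaving the tree is 2 3 (1); add 3.
Step 4: cheapest edge leaving the tree is 0 4 (5); add 4.
The 2nd edge added is 1 2.

1-2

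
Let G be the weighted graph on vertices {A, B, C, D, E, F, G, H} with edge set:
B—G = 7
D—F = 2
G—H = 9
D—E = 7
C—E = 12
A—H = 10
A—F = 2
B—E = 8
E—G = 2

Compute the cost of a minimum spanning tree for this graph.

41

Grow the tree from C using Prim:
Step 1: cheapest edge leaving the tree is C—E (12); add E.
Step 2: cheapest edge leaving the tree is E—G (2); add G.
Step 3: cheapest edge leaving the tree is B—G (7); add B.
Step 4: cheapest edge leaving the tree is D—E (7); add D.
Step 5: cheapest edge leaving the tree is D—F (2); add F.
Step 6: cheapest edge leaving the tree is A—F (2); add A.
Step 7: cheapest edge leaving the tree is G—H (9); add H.
MST edges: C—E, E—G, B—G, D—E, D—F, A—F, G—H; total weight 12+2+7+7+2+2+9 = 41.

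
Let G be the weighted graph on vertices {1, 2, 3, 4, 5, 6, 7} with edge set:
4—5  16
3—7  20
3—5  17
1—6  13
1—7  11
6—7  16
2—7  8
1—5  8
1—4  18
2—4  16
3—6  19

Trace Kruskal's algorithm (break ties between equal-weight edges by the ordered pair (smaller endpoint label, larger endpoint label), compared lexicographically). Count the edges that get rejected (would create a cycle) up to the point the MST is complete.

Sort edges by weight, then run Kruskal:
1—5 (8): add — endpoints in different components.
2—7 (8): add — endpoints in different components.
1—7 (11): add — endpoints in different components.
1—6 (13): add — endpoints in different components.
2—4 (16): add — endpoints in different components.
4—5 (16): skip — 4 and 5 already connected.
6—7 (16): skip — 6 and 7 already connected.
3—5 (17): add — endpoints in different components.
Edges rejected before the tree was complete: 2.

2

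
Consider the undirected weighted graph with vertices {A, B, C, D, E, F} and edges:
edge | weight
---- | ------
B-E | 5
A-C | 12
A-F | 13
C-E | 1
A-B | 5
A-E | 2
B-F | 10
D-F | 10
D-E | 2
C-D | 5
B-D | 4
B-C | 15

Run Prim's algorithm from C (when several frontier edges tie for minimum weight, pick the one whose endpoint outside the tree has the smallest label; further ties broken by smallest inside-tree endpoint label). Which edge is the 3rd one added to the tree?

Grow the tree from C using Prim:
Step 1: frontier [C-E 1, C-D 5, A-C 12, B-C 15] → take C-E (1); add E.
Step 2: frontier [C-D 5, A-C 12, B-C 15, A-E 2, D-E 2, B-E 5] → take A-E (2); add A.
Step 3: frontier [A-B 5, A-F 13, C-D 5, B-C 15, D-E 2, B-E 5] → take D-E (2); add D.
Step 4: frontier [A-B 5, A-F 13, B-C 15, B-D 4, D-F 10, B-E 5] → take B-D (4); add B.
Step 5: frontier [A-F 13, B-F 10, D-F 10] → take B-F (10); add F.
The 3rd edge added is D-E.

D-E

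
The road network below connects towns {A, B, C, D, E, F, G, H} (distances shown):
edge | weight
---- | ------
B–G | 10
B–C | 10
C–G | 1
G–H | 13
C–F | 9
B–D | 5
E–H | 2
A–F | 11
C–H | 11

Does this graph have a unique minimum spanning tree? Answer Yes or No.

Kruskal: consider edges lightest-first.
C–G (1): add — endpoints in different components.
E–H (2): add — endpoints in different components.
B–D (5): add — endpoints in different components.
C–F (9): add — endpoints in different components.
B–C (10): add — endpoints in different components.
B–G (10): skip — B and G already connected.
A–F (11): add — endpoints in different components.
C–H (11): add — endpoints in different components.
Non-tree edge B–G has weight 10, equal to the heaviest edge on its tree cycle — swapping gives another MST of the same weight. Not unique.

No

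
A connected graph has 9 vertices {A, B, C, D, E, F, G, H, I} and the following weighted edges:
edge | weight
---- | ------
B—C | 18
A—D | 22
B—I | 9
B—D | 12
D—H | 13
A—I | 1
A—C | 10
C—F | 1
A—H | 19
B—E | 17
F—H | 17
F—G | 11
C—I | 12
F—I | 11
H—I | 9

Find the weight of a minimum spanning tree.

70

Sort edges by weight, then run Kruskal:
A—I (1): add — endpoints in different components.
C—F (1): add — endpoints in different components.
B—I (9): add — endpoints in different components.
H—I (9): add — endpoints in different components.
A—C (10): add — endpoints in different components.
F—G (11): add — endpoints in different components.
F—I (11): skip — F and I already connected.
B—D (12): add — endpoints in different components.
C—I (12): skip — C and I already connected.
D—H (13): skip — D and H already connected.
B—E (17): add — endpoints in different components.
MST edges: A—I, C—F, B—I, H—I, A—C, F—G, B—D, B—E; total weight 1+1+9+9+10+11+12+17 = 70.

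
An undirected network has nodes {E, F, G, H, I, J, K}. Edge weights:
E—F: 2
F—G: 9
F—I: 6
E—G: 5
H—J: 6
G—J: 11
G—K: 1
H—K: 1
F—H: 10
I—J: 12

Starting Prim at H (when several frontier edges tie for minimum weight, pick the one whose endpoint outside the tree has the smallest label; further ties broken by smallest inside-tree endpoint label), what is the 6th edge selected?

Prim, starting at H.
Step 1: frontier [H—K 1, H—J 6, F—H 10] → take H—K (1); add K.
Step 2: frontier [H—J 6, F—H 10, G—K 1] → take G—K (1); add G.
Step 3: frontier [E—G 5, F—G 9, G—J 11, H—J 6, F—H 10] → take E—G (5); add E.
Step 4: frontier [E—F 2, F—G 9, G—J 11, H—J 6, F—H 10] → take E—F (2); add F.
Step 5: frontier [F—I 6, G—J 11, H—J 6] → take F—I (6); add I.
Step 6: frontier [G—J 11, H—J 6, I—J 12] → take H—J (6); add J.
The 6th edge added is H—J.

H-J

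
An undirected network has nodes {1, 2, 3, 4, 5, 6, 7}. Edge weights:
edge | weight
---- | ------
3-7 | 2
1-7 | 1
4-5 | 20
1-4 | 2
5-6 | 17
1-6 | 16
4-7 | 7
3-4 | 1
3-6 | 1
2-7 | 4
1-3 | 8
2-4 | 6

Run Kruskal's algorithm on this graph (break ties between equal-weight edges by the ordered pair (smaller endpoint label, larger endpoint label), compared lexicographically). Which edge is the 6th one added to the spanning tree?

5-6

Kruskal: consider edges lightest-first.
1-7 (1): add. Components now {1,7} {2} {3} {4} {5} {6}
3-4 (1): add. Components now {1,7} {2} {3,4} {5} {6}
3-6 (1): add. Components now {1,7} {2} {3,4,6} {5}
1-4 (2): add. Components now {1,3,4,6,7} {2} {5}
3-7 (2): skip — 3 and 7 already connected.
2-7 (4): add. Components now {1,2,3,4,6,7} {5}
2-4 (6): skip — 2 and 4 already connected.
4-7 (7): skip — 4 and 7 already connected.
1-3 (8): skip — 1 and 3 already connected.
1-6 (16): skip — 1 and 6 already connected.
5-6 (17): add. Components now {1,2,3,4,5,6,7}
The 6th edge added is 5-6.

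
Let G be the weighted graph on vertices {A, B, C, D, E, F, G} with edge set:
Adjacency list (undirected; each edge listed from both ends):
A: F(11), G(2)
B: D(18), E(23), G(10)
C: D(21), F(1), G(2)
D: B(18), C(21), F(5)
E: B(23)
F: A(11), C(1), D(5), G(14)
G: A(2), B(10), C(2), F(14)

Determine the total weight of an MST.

Prim's algorithm from G:
Step 1: frontier [A—G 2, C—G 2, B—G 10, F—G 14] → take A—G (2); add A.
Step 2: frontier [A—F 11, C—G 2, B—G 10, F—G 14] → take C—G (2); add C.
Step 3: frontier [A—F 11, C—F 1, C—D 21, B—G 10, F—G 14] → take C—F (1); add F.
Step 4: frontier [C—D 21, D—F 5, B—G 10] → take D—F (5); add D.
Step 5: frontier [B—D 18, B—G 10] → take B—G (10); add B.
Step 6: frontier [B—E 23] → take B—E (23); add E.
MST edges: A—G, C—G, C—F, D—F, B—G, B—E; total weight 2+2+1+5+10+23 = 43.

43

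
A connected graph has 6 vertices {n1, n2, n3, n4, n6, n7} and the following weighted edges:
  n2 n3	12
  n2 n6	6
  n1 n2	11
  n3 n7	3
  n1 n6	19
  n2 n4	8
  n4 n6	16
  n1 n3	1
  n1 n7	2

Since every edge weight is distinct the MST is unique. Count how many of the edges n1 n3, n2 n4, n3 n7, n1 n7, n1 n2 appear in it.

4

Kruskal's algorithm — process edges by increasing weight (ties by edge label):
n1 n3 (1): add. Components now {n1,n3} {n7} {n4} {n2} {n6}
n1 n7 (2): add. Components now {n1,n3,n7} {n4} {n2} {n6}
n3 n7 (3): skip — n3 and n7 already connected.
n2 n6 (6): add. Components now {n1,n3,n7} {n4} {n2,n6}
n2 n4 (8): add. Components now {n1,n3,n7} {n2,n4,n6}
n1 n2 (11): add. Components now {n1,n2,n3,n4,n6,n7}
MST edge set: {n1 n3, n1 n7, n2 n6, n2 n4, n1 n2}.
Of the listed edges, {n1 n3, n2 n4, n1 n7, n1 n2} are in the MST → 4.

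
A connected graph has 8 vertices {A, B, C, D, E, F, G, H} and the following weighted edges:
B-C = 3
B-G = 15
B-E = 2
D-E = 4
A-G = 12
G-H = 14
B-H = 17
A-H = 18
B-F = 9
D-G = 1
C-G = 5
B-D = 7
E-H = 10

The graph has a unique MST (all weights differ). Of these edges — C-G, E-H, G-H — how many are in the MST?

1

Kruskal's algorithm — process edges by increasing weight (ties by edge label):
D-G (1): add — endpoints in different components.
B-E (2): add — endpoints in different components.
B-C (3): add — endpoints in different components.
D-E (4): add — endpoints in different components.
C-G (5): skip — C and G already connected.
B-D (7): skip — B and D already connected.
B-F (9): add — endpoints in different components.
E-H (10): add — endpoints in different components.
A-G (12): add — endpoints in different components.
MST edge set: {D-G, B-E, B-C, D-E, B-F, E-H, A-G}.
Of the listed edges, {E-H} are in the MST → 1.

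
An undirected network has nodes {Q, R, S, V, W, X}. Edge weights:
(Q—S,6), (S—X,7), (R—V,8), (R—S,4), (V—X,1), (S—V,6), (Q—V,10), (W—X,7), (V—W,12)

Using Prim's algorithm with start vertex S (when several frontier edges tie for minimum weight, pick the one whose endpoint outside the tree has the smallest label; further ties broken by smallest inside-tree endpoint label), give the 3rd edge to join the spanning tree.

S-V

Grow the tree from S using Prim:
Step 1: frontier [R—S 4, Q—S 6, S—V 6, S—X 7] → take R—S (4); add R.
Step 2: frontier [R—V 8, Q—S 6, S—V 6, S—X 7] → take Q—S (6); add Q.
Step 3: frontier [Q—V 10, R—V 8, S—V 6, S—X 7] → take S—V (6); add V.
Step 4: frontier [S—X 7, V—X 1, V—W 12] → take V—X (1); add X.
Step 5: frontier [V—W 12, W—X 7] → take W—X (7); add W.
The 3rd edge added is S—V.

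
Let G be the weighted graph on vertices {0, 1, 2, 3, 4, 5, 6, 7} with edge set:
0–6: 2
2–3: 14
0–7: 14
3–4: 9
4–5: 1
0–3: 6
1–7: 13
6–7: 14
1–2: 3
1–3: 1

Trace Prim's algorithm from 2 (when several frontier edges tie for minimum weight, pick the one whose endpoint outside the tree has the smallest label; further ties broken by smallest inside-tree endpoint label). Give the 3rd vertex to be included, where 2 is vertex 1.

Prim, starting at 2.
Step 1: cheapest edge leaving the tree is 1–2 (3); add 1.
Step 2: cheapest edge leaving the tree is 1–3 (1); add 3.
Step 3: cheapest edge leaving the tree is 0–3 (6); add 0.
Step 4: cheapest edge leaving the tree is 0–6 (2); add 6.
Step 5: cheapest edge leaving the tree is 3–4 (9); add 4.
Step 6: cheapest edge leaving the tree is 4–5 (1); add 5.
Step 7: cheapest edge leaving the tree is 1–7 (13); add 7.
Vertex order: 2, 1, 3, 0, 6, 4, 5, 7. The 3rd vertex is 3.

3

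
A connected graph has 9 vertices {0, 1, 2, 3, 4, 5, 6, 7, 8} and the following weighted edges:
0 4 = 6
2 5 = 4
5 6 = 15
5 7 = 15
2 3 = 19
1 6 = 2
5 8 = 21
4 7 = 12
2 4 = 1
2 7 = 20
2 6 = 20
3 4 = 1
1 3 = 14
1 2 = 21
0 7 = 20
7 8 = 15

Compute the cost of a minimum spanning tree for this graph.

55

Grow the tree from 0 using Prim:
Step 1: cheapest edge leaving the tree is 0 4 (6); add 4.
Step 2: cheapest edge leaving the tree is 2 4 (1); add 2.
Step 3: cheapest edge leaving the tree is 3 4 (1); add 3.
Step 4: cheapest edge leaving the tree is 2 5 (4); add 5.
Step 5: cheapest edge leaving the tree is 4 7 (12); add 7.
Step 6: cheapest edge leaving the tree is 1 3 (14); add 1.
Step 7: cheapest edge leaving the tree is 1 6 (2); add 6.
Step 8: cheapest edge leaving the tree is 7 8 (15); add 8.
MST edges: 0 4, 2 4, 3 4, 2 5, 4 7, 1 3, 1 6, 7 8; total weight 6+1+1+4+12+14+2+15 = 55.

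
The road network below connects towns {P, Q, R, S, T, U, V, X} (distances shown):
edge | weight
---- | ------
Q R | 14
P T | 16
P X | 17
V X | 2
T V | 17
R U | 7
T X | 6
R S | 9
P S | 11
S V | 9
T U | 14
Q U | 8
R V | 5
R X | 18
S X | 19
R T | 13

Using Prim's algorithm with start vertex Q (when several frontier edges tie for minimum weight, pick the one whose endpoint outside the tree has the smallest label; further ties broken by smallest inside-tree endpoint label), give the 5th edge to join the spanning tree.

Grow the tree from Q using Prim:
Step 1: cheapest edge leaving the tree is Q U (8); add U.
Step 2: cheapest edge leaving the tree is R U (7); add R.
Step 3: cheapest edge leaving the tree is R V (5); add V.
Step 4: cheapest edge leaving the tree is V X (2); add X.
Step 5: cheapest edge leaving the tree is T X (6); add T.
Step 6: cheapest edge leaving the tree is R S (9); add S.
Step 7: cheapest edge leaving the tree is P S (11); add P.
The 5th edge added is T X.

T-X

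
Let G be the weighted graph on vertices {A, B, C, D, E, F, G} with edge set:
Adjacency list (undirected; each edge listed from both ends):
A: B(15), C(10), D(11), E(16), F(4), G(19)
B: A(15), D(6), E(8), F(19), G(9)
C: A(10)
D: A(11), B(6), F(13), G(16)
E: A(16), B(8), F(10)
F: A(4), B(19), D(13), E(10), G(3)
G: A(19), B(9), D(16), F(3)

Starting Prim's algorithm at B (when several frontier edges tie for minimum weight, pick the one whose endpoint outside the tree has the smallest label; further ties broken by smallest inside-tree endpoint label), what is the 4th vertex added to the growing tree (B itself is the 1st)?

Prim, starting at B.
Step 1: frontier [B D 6, B E 8, B G 9, A B 15, B F 19] → take B D (6); add D.
Step 2: frontier [B E 8, B G 9, A B 15, B F 19, A D 11, D F 13, D G 16] → take B E (8); add E.
Step 3: frontier [B G 9, A B 15, B F 19, A D 11, D F 13, D G 16, E F 10, A E 16] → take B G (9); add G.
Step 4: frontier [A B 15, B F 19, A D 11, D F 13, E F 10, A E 16, F G 3, A G 19] → take F G (3); add F.
Step 5: frontier [A B 15, A D 11, A E 16, A F 4, A G 19] → take A F (4); add A.
Step 6: frontier [A C 10] → take A C (10); add C.
Vertex order: B, D, E, G, F, A, C. The 4th vertex is G.

G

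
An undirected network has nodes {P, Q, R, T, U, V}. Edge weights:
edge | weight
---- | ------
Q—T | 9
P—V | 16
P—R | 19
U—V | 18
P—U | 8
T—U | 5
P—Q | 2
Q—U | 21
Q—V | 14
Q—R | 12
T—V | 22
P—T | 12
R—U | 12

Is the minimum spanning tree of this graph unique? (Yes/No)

Kruskal: consider edges lightest-first.
P—Q (2): add. Components now {P,Q} {R} {T} {U} {V}
T—U (5): add. Components now {P,Q} {R} {T,U} {V}
P—U (8): add. Components now {P,Q,T,U} {R} {V}
Q—T (9): skip — Q and T already connected.
P—T (12): skip — T and P already connected.
Q—R (12): add. Components now {P,Q,R,T,U} {V}
R—U (12): skip — R and U already connected.
Q—V (14): add. Components now {P,Q,R,T,U,V}
Non-tree edge R—U has weight 12, equal to the heaviest edge on its tree cycle — swapping gives another MST of the same weight. Not unique.

No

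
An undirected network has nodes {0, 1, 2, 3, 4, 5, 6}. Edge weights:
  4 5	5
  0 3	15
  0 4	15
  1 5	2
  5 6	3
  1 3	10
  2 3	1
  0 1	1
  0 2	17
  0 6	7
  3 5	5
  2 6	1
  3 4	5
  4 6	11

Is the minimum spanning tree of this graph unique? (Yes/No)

No

Kruskal's algorithm — process edges by increasing weight (ties by edge label):
0 1 (1): add — endpoints in different components.
2 3 (1): add — endpoints in different components.
2 6 (1): add — endpoints in different components.
1 5 (2): add — endpoints in different components.
5 6 (3): add — endpoints in different components.
3 4 (5): add — endpoints in different components.
Non-tree edge 4 5 has weight 5, equal to the heaviest edge on its tree cycle — swapping gives another MST of the same weight. Not unique.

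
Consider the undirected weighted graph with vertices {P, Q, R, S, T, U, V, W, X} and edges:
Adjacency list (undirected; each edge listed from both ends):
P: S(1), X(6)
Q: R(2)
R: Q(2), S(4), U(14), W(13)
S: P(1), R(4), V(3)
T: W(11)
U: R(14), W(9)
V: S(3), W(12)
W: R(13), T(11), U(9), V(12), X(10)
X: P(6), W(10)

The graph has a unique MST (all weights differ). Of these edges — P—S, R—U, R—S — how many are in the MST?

2

Sort edges by weight, then run Kruskal:
P—S (1): add — endpoints in different components.
Q—R (2): add — endpoints in different components.
S—V (3): add — endpoints in different components.
R—S (4): add — endpoints in different components.
P—X (6): add — endpoints in different components.
U—W (9): add — endpoints in different components.
W—X (10): add — endpoints in different components.
T—W (11): add — endpoints in different components.
MST edge set: {P—S, Q—R, S—V, R—S, P—X, U—W, W—X, T—W}.
Of the listed edges, {P—S, R—S} are in the MST → 2.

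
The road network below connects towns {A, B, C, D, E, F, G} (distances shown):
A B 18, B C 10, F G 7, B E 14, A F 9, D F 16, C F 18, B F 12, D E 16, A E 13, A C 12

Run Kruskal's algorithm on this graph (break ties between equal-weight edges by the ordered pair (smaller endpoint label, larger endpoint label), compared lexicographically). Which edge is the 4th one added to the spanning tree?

A-C

Sort edges by weight, then run Kruskal:
F G (7): add. Components now {A} {B} {C} {D} {E} {F,G}
A F (9): add. Components now {A,F,G} {B} {C} {D} {E}
B C (10): add. Components now {A,F,G} {B,C} {D} {E}
A C (12): add. Components now {A,B,C,F,G} {D} {E}
B F (12): skip — B and F already connected.
A E (13): add. Components now {A,B,C,E,F,G} {D}
B E (14): skip — B and E already connected.
D E (16): add. Components now {A,B,C,D,E,F,G}
The 4th edge added is A C.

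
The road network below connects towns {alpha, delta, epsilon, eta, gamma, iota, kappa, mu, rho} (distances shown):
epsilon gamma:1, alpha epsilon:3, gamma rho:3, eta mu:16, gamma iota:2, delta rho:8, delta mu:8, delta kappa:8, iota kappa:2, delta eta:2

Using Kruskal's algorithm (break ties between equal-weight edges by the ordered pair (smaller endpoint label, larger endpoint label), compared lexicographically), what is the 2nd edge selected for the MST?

delta-eta

Sort edges by weight, then run Kruskal:
epsilon gamma (1): add — endpoints in different components.
delta eta (2): add — endpoints in different components.
gamma iota (2): add — endpoints in different components.
iota kappa (2): add — endpoints in different components.
alpha epsilon (3): add — endpoints in different components.
gamma rho (3): add — endpoints in different components.
delta kappa (8): add — endpoints in different components.
delta mu (8): add — endpoints in different components.
The 2nd edge added is delta eta.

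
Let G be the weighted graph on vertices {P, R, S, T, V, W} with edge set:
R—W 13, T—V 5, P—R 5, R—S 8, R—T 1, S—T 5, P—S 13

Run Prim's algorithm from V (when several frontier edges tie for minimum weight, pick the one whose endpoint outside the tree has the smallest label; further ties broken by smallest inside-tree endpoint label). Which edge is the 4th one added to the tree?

Prim, starting at V.
Step 1: cheapest edge leaving the tree is T—V (5); add T.
Step 2: cheapest edge leaving the tree is R—T (1); add R.
Step 3: cheapest edge leaving the tree is P—R (5); add P.
Step 4: cheapest edge leaving the tree is S—T (5); add S.
Step 5: cheapest edge leaving the tree is R—W (13); add W.
The 4th edge added is S—T.

S-T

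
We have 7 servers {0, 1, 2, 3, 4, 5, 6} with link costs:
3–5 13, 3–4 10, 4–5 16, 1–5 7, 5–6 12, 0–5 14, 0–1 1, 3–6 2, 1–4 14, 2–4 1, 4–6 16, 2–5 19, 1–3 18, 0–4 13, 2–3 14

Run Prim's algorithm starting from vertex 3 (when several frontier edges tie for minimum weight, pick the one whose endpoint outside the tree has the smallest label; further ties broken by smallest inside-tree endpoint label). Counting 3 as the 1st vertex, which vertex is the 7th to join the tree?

Prim's algorithm from 3:
Step 1: cheapest edge leaving the tree is 3–6 (2); add 6.
Step 2: cheapest edge leaving the tree is 3–4 (10); add 4.
Step 3: cheapest edge leaving the tree is 2–4 (1); add 2.
Step 4: cheapest edge leaving the tree is 5–6 (12); add 5.
Step 5: cheapest edge leaving the tree is 1–5 (7); add 1.
Step 6: cheapest edge leaving the tree is 0–1 (1); add 0.
Vertex order: 3, 6, 4, 2, 5, 1, 0. The 7th vertex is 0.

0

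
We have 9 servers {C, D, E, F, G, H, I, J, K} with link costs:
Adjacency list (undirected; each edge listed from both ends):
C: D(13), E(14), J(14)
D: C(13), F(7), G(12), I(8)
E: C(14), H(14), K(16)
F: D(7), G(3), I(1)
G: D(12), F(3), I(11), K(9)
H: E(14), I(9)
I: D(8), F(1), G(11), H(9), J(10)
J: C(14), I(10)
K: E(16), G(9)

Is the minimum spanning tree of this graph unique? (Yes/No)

No

Kruskal: consider edges lightest-first.
F—I (1): add — endpoints in different components.
F—G (3): add — endpoints in different components.
D—F (7): add — endpoints in different components.
D—I (8): skip — D and I already connected.
G—K (9): add — endpoints in different components.
H—I (9): add — endpoints in different components.
I—J (10): add — endpoints in different components.
G—I (11): skip — G and I already connected.
D—G (12): skip — D and G already connected.
C—D (13): add — endpoints in different components.
C—E (14): add — endpoints in different components.
Non-tree edge E—H has weight 14, equal to the heaviest edge on its tree cycle — swapping gives another MST of the same weight. Not unique.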